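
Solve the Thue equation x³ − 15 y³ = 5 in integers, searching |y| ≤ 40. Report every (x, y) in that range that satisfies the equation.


The equation is x³ - 15y³ = 5. For fixed y, x³ = 15·y³ + 5, so a solution requires the RHS to be a perfect cube.
Strategy: iterate y from -40 to 40, compute RHS = 15·y³ + 5, and check whether it is a (positive or negative) perfect cube.
Check small values of y:
  y = 0: RHS = 5 is not a perfect cube.
  y = 1: RHS = 20 is not a perfect cube.
  y = -1: RHS = -10 is not a perfect cube.
  y = 2: RHS = 125 = (5)³ ⇒ x = 5 works.
  y = -2: RHS = -115 is not a perfect cube.
  y = 3: RHS = 410 is not a perfect cube.
  y = -3: RHS = -400 is not a perfect cube.
Continuing the search up to |y| = 40 finds no further solutions beyond those listed.
Collected solutions: (5, 2).

Solutions (with |y| ≤ 40): (5, 2).


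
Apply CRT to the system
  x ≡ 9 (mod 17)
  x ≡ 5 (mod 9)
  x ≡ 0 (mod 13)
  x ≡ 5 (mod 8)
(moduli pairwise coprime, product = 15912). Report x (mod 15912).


Product of moduli M = 17 · 9 · 13 · 8 = 15912.
Merge one congruence at a time:
  Start: x ≡ 9 (mod 17).
  Combine with x ≡ 5 (mod 9); new modulus lcm = 153.
    Write x = 9 + 17·t and substitute into x ≡ 5 (mod 9): 17·t ≡ 5 − 9 = -4 (mod 9).
    Reduce coefficients mod 9: 8·t ≡ 5 (mod 9).
    The inverse of 8 mod 9 is 8 (since 8·8 = 64 = 7·9 + 1), so t ≡ 8·5 = 40 ≡ 4 (mod 9).
    Then x = 9 + 17·4 = 77, valid modulo lcm(17, 9) = 153: x ≡ 77 (mod 153).
  Combine with x ≡ 0 (mod 13); new modulus lcm = 1989.
    Write x = 77 + 153·t and substitute into x ≡ 0 (mod 13): 153·t ≡ 0 − 77 = -77 (mod 13).
    Reduce coefficients mod 13: 10·t ≡ 1 (mod 13).
    The inverse of 10 mod 13 is 4 (since 10·4 = 40 = 3·13 + 1), so t ≡ 4·1 = 4 ≡ 4 (mod 13).
    Then x = 77 + 153·4 = 689, valid modulo lcm(153, 13) = 1989: x ≡ 689 (mod 1989).
  Combine with x ≡ 5 (mod 8); new modulus lcm = 15912.
    Write x = 689 + 1989·t and substitute into x ≡ 5 (mod 8): 1989·t ≡ 5 − 689 = -684 (mod 8).
    Reduce coefficients mod 8: 5·t ≡ 4 (mod 8).
    The inverse of 5 mod 8 is 5 (since 5·5 = 25 = 3·8 + 1), so t ≡ 5·4 = 20 ≡ 4 (mod 8).
    Then x = 689 + 1989·4 = 8645, valid modulo lcm(1989, 8) = 15912: x ≡ 8645 (mod 15912).
Verify against each original: 8645 mod 17 = 9, 8645 mod 9 = 5, 8645 mod 13 = 0, 8645 mod 8 = 5.

x ≡ 8645 (mod 15912).


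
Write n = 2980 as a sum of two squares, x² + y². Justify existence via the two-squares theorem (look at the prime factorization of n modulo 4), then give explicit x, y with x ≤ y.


Step 1: Factor n = 2980 = 2^2 · 5 · 149.
Step 2: Check the mod-4 condition on each prime factor: 2 = 2 (special); 5 ≡ 1 (mod 4), exponent 1; 149 ≡ 1 (mod 4), exponent 1.
All primes ≡ 3 (mod 4) appear to even exponent (or don't appear), so by the two-squares theorem n IS expressible as a sum of two squares.
Step 3: Build a representation. Group n = k² · m with k = 2 and m = 5 · 149 = 745 (a product of primes ≡ 1 (mod 4)); a representation of m scales to one of n via (k·x)² + (k·y)² = k²(x² + y²). Each prime p ≡ 1 (mod 4) is itself a sum of two squares; find a² by testing p − a² for a perfect square:
  5: 5 − 1² = 4 = 2² ⇒ 5 = 1² + 2².
  149: 149 − 1² = 148, 149 − 2² = 145, 149 − 3² = 140, 149 − 4² = 133, 149 − 5² = 124, 149 − 6² = 113, 149 − 7² = 100 = 10² ⇒ 149 = 7² + 10².
  Combine using the Brahmagupta–Fibonacci identity (a² + b²)(c² + d²) = (ac − bd)² + (ad + bc)² = (ac + bd)² + (ad − bc)²:
  5 · 149 = 745: from (1² + 2²)(7² + 10²), take (1·7 − 2·10, 1·10 + 2·7) = (7 − 20, 10 + 14) = (-13, 24); dropping signs (only squares matter) gives (13, 24); check 13² + 24² = 169 + 576 = 745 ✓.
  Scale by k = 2: (2·13, 2·24) = (26, 48).
Step 4: Order so x ≤ y and verify: 26² + 48² = 676 + 2304 = 2980 = n. ✓

n = 2980 = 26² + 48² (one valid representation with x ≤ y).


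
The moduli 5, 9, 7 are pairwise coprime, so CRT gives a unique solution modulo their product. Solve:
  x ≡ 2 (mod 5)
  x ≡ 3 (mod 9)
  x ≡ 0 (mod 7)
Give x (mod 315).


Moduli 5, 9, 7 are pairwise coprime; by CRT there is a unique solution modulo M = 5 · 9 · 7 = 315.
Solve pairwise, accumulating the modulus:
  Start with x ≡ 2 (mod 5).
  Combine with x ≡ 3 (mod 9): since gcd(5, 9) = 1, we get a unique residue mod 45.
    Write x = 2 + 5·t and substitute into x ≡ 3 (mod 9): 5·t ≡ 3 − 2 = 1 (mod 9).
    The inverse of 5 mod 9 is 2 (since 5·2 = 10 = 1·9 + 1), so t ≡ 2·1 = 2 ≡ 2 (mod 9).
    Then x = 2 + 5·2 = 12, valid modulo lcm(5, 9) = 45: x ≡ 12 (mod 45).
  Combine with x ≡ 0 (mod 7): since gcd(45, 7) = 1, we get a unique residue mod 315.
    Write x = 12 + 45·t and substitute into x ≡ 0 (mod 7): 45·t ≡ 0 − 12 = -12 (mod 7).
    Reduce coefficients mod 7: 3·t ≡ 2 (mod 7).
    The inverse of 3 mod 7 is 5 (since 3·5 = 15 = 2·7 + 1), so t ≡ 5·2 = 10 ≡ 3 (mod 7).
    Then x = 12 + 45·3 = 147, valid modulo lcm(45, 7) = 315: x ≡ 147 (mod 315).
Verify: 147 mod 5 = 2 ✓, 147 mod 9 = 3 ✓, 147 mod 7 = 0 ✓.

x ≡ 147 (mod 315).


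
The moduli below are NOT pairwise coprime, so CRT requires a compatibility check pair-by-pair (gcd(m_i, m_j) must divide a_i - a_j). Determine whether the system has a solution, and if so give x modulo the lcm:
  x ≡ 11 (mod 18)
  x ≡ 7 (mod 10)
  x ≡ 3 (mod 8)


Moduli 18, 10, 8 are not pairwise coprime, so CRT works modulo lcm(m_i) when all pairwise compatibility conditions hold.
Pairwise compatibility: gcd(m_i, m_j) must divide a_i - a_j for every pair.
Merge one congruence at a time:
  Start: x ≡ 11 (mod 18).
  Combine with x ≡ 7 (mod 10): gcd(18, 10) = 2; 7 - 11 = -4, which IS divisible by 2, so compatible.
    Write x = 11 + 18·t and substitute into x ≡ 7 (mod 10): 18·t ≡ 7 − 11 = -4 (mod 10).
    Divide the congruence (and modulus) by g = 2: 9·t ≡ -2 (mod 5).
    Reduce coefficients mod 5: 4·t ≡ 3 (mod 5).
    The inverse of 4 mod 5 is 4 (since 4·4 = 16 = 3·5 + 1), so t ≡ 4·3 = 12 ≡ 2 (mod 5).
    Then x = 11 + 18·2 = 47, valid modulo lcm(18, 10) = 90: x ≡ 47 (mod 90).
  Combine with x ≡ 3 (mod 8): gcd(90, 8) = 2; 3 - 47 = -44, which IS divisible by 2, so compatible.
    Write x = 47 + 90·t and substitute into x ≡ 3 (mod 8): 90·t ≡ 3 − 47 = -44 (mod 8).
    Divide the congruence (and modulus) by g = 2: 45·t ≡ -22 (mod 4).
    Reduce coefficients mod 4: 1·t ≡ 2 (mod 4).
    So t ≡ 2 (mod 4).
    Then x = 47 + 90·2 = 227, valid modulo lcm(90, 8) = 360: x ≡ 227 (mod 360).
Verify: 227 mod 18 = 11, 227 mod 10 = 7, 227 mod 8 = 3.

x ≡ 227 (mod 360).


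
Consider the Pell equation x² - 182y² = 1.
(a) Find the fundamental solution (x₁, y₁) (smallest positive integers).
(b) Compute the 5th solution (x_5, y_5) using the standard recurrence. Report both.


Step 1: Find the fundamental solution (x₁, y₁) of x² - 182y² = 1.
  Expand √182 as a continued fraction. a₀ = ⌊√182⌋ = 13; iterate m_{k+1} = d_k·a_k − m_k, d_{k+1} = (182 − m_{k+1}²)/d_k, a_{k+1} = ⌊(a₀ + m_{k+1})/d_{k+1}⌋ (starting m₀ = 0, d₀ = 1), with convergents p_k = a_k·p_{k-1} + p_{k-2}, q_k = a_k·q_{k-1} + q_{k-2} (p₋₁ = 1, q₋₁ = 0):
  k = 0: a₀ = 13; p₀/q₀ = 13/1; p₀² − 182·q₀² = 169 − 182 = -13.
  k = 1: m = 13, d = 13, a = ⌊(13 + 13)/13⌋ = 2; p/q = (2·13 + 1)/(2·1 + 0) = 27/2; p² − 182·q² = 729 − 728 = 1.
  The first convergent with p² − 182·q² = 1 gives the fundamental solution (x₁, y₁) = (27, 2).
Step 2: Apply the recurrence (x_{n+1}, y_{n+1}) = (x₁x_n + 182y₁y_n, x₁y_n + y₁x_n) repeatedly.
  From (x_1, y_1) = (27, 2): x_2 = 27·27 + 182·2·2 = 1457; y_2 = 27·2 + 2·27 = 108.
  From (x_2, y_2) = (1457, 108): x_3 = 27·1457 + 182·2·108 = 78651; y_3 = 27·108 + 2·1457 = 5830.
  From (x_3, y_3) = (78651, 5830): x_4 = 27·78651 + 182·2·5830 = 4245697; y_4 = 27·5830 + 2·78651 = 314712.
  From (x_4, y_4) = (4245697, 314712): x_5 = 27·4245697 + 182·2·314712 = 229188987; y_5 = 27·314712 + 2·4245697 = 16988618.
Step 3: Verify x_5² - 182·y_5² = 52527591762086169 - 52527591762086168 = 1 (should be 1). ✓

(x_1, y_1) = (27, 2); (x_5, y_5) = (229188987, 16988618).


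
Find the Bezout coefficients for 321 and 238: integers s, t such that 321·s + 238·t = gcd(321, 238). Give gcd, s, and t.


Euclidean algorithm on (321, 238) — divide until remainder is 0:
  321 = 1 · 238 + 83
  238 = 2 · 83 + 72
  83 = 1 · 72 + 11
  72 = 6 · 11 + 6
  11 = 1 · 6 + 5
  6 = 1 · 5 + 1
  5 = 5 · 1 + 0
gcd(321, 238) = 1.
Track Bezout coefficients alongside the remainders: start with r₀ = 321 = a·1 + b·0 (s = 1, t = 0) and r₁ = 238 = a·0 + b·1 (s = 0, t = 1); each new remainder r_{k+1} = r_{k-1} − q_k·r_k inherits s_{k+1} = s_{k-1} − q_k·s_k, t_{k+1} = t_{k-1} − q_k·t_k, so r_k = a·s_k + b·t_k at every step:
  q = 1: r = 83, s = 1 − 1·0 = 1, t = 0 − 1·1 = -1  (check: 321·1 + 238·(-1) = 83)
  q = 2: r = 72, s = 0 − 2·1 = -2, t = 1 − 2·(-1) = 3  (check: 321·(-2) + 238·3 = 72)
  q = 1: r = 11, s = 1 − 1·(-2) = 3, t = -1 − 1·3 = -4  (check: 321·3 + 238·(-4) = 11)
  q = 6: r = 6, s = -2 − 6·3 = -20, t = 3 − 6·(-4) = 27  (check: 321·(-20) + 238·27 = 6)
  q = 1: r = 5, s = 3 − 1·(-20) = 23, t = -4 − 1·27 = -31  (check: 321·23 + 238·(-31) = 5)
  q = 1: r = 1, s = -20 − 1·23 = -43, t = 27 − 1·(-31) = 58  (check: 321·(-43) + 238·58 = 1)
The row with r = 1 (the gcd) gives the Bezout coefficients s = -43, t = 58.
Result: 321 · (-43) + 238 · (58) = 1.

gcd(321, 238) = 1; s = -43, t = 58 (check: 321·(-43) + 238·58 = 1).


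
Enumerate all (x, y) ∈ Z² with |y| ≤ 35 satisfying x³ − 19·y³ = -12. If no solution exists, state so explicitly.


The equation is x³ - 19y³ = -12. For fixed y, x³ = 19·y³ − 12, so a solution requires the RHS to be a perfect cube.
Strategy: iterate y from -35 to 35, compute RHS = 19·y³ − 12, and check whether it is a (positive or negative) perfect cube.
Check small values of y:
  y = 0: RHS = -12 is not a perfect cube.
  y = 1: RHS = 7 is not a perfect cube.
  y = -1: RHS = -31 is not a perfect cube.
  y = 2: RHS = 140 is not a perfect cube.
  y = -2: RHS = -164 is not a perfect cube.
  y = 3: RHS = 501 is not a perfect cube.
  y = -3: RHS = -525 is not a perfect cube.
Continuing the search up to |y| = 35 finds no solutions either.
No (x, y) in the scanned range satisfies the equation.

No integer solutions with |y| ≤ 35.


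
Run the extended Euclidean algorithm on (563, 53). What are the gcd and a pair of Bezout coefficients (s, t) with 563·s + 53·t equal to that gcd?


Euclidean algorithm on (563, 53) — divide until remainder is 0:
  563 = 10 · 53 + 33
  53 = 1 · 33 + 20
  33 = 1 · 20 + 13
  20 = 1 · 13 + 7
  13 = 1 · 7 + 6
  7 = 1 · 6 + 1
  6 = 6 · 1 + 0
gcd(563, 53) = 1.
Track Bezout coefficients alongside the remainders: start with r₀ = 563 = a·1 + b·0 (s = 1, t = 0) and r₁ = 53 = a·0 + b·1 (s = 0, t = 1); each new remainder r_{k+1} = r_{k-1} − q_k·r_k inherits s_{k+1} = s_{k-1} − q_k·s_k, t_{k+1} = t_{k-1} − q_k·t_k, so r_k = a·s_k + b·t_k at every step:
  q = 10: r = 33, s = 1 − 10·0 = 1, t = 0 − 10·1 = -10  (check: 563·1 + 53·(-10) = 33)
  q = 1: r = 20, s = 0 − 1·1 = -1, t = 1 − 1·(-10) = 11  (check: 563·(-1) + 53·11 = 20)
  q = 1: r = 13, s = 1 − 1·(-1) = 2, t = -10 − 1·11 = -21  (check: 563·2 + 53·(-21) = 13)
  q = 1: r = 7, s = -1 − 1·2 = -3, t = 11 − 1·(-21) = 32  (check: 563·(-3) + 53·32 = 7)
  q = 1: r = 6, s = 2 − 1·(-3) = 5, t = -21 − 1·32 = -53  (check: 563·5 + 53·(-53) = 6)
  q = 1: r = 1, s = -3 − 1·5 = -8, t = 32 − 1·(-53) = 85  (check: 563·(-8) + 53·85 = 1)
The row with r = 1 (the gcd) gives the Bezout coefficients s = -8, t = 85.
Result: 563 · (-8) + 53 · (85) = 1.

gcd(563, 53) = 1; s = -8, t = 85 (check: 563·(-8) + 53·85 = 1).


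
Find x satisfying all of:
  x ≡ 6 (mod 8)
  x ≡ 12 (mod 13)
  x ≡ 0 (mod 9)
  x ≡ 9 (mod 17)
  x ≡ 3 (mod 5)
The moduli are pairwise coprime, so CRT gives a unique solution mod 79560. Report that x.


Product of moduli M = 8 · 13 · 9 · 17 · 5 = 79560.
Merge one congruence at a time:
  Start: x ≡ 6 (mod 8).
  Combine with x ≡ 12 (mod 13); new modulus lcm = 104.
    Write x = 6 + 8·t and substitute into x ≡ 12 (mod 13): 8·t ≡ 12 − 6 = 6 (mod 13).
    The inverse of 8 mod 13 is 5 (since 8·5 = 40 = 3·13 + 1), so t ≡ 5·6 = 30 ≡ 4 (mod 13).
    Then x = 6 + 8·4 = 38, valid modulo lcm(8, 13) = 104: x ≡ 38 (mod 104).
  Combine with x ≡ 0 (mod 9); new modulus lcm = 936.
    Write x = 38 + 104·t and substitute into x ≡ 0 (mod 9): 104·t ≡ 0 − 38 = -38 (mod 9).
    Reduce coefficients mod 9: 5·t ≡ 7 (mod 9).
    The inverse of 5 mod 9 is 2 (since 5·2 = 10 = 1·9 + 1), so t ≡ 2·7 = 14 ≡ 5 (mod 9).
    Then x = 38 + 104·5 = 558, valid modulo lcm(104, 9) = 936: x ≡ 558 (mod 936).
  Combine with x ≡ 9 (mod 17); new modulus lcm = 15912.
    Write x = 558 + 936·t and substitute into x ≡ 9 (mod 17): 936·t ≡ 9 − 558 = -549 (mod 17).
    Reduce coefficients mod 17: 1·t ≡ 12 (mod 17).
    So t ≡ 12 (mod 17).
    Then x = 558 + 936·12 = 11790, valid modulo lcm(936, 17) = 15912: x ≡ 11790 (mod 15912).
  Combine with x ≡ 3 (mod 5); new modulus lcm = 79560.
    Write x = 11790 + 15912·t and substitute into x ≡ 3 (mod 5): 15912·t ≡ 3 − 11790 = -11787 (mod 5).
    Reduce coefficients mod 5: 2·t ≡ 3 (mod 5).
    The inverse of 2 mod 5 is 3 (since 2·3 = 6 = 1·5 + 1), so t ≡ 3·3 = 9 ≡ 4 (mod 5).
    Then x = 11790 + 15912·4 = 75438, valid modulo lcm(15912, 5) = 79560: x ≡ 75438 (mod 79560).
Verify against each original: 75438 mod 8 = 6, 75438 mod 13 = 12, 75438 mod 9 = 0, 75438 mod 17 = 9, 75438 mod 5 = 3.

x ≡ 75438 (mod 79560).


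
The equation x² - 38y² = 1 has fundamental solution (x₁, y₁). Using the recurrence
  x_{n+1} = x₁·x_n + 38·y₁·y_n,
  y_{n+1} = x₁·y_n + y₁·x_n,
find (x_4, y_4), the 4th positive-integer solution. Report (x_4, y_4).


Step 1: Find the fundamental solution (x₁, y₁) of x² - 38y² = 1.
  Expand √38 as a continued fraction. a₀ = ⌊√38⌋ = 6; iterate m_{k+1} = d_k·a_k − m_k, d_{k+1} = (38 − m_{k+1}²)/d_k, a_{k+1} = ⌊(a₀ + m_{k+1})/d_{k+1}⌋ (starting m₀ = 0, d₀ = 1), with convergents p_k = a_k·p_{k-1} + p_{k-2}, q_k = a_k·q_{k-1} + q_{k-2} (p₋₁ = 1, q₋₁ = 0):
  k = 0: a₀ = 6; p₀/q₀ = 6/1; p₀² − 38·q₀² = 36 − 38 = -2.
  k = 1: m = 6, d = 2, a = ⌊(6 + 6)/2⌋ = 6; p/q = (6·6 + 1)/(6·1 + 0) = 37/6; p² − 38·q² = 1369 − 1368 = 1.
  The first convergent with p² − 38·q² = 1 gives the fundamental solution (x₁, y₁) = (37, 6).
Step 2: Apply the recurrence (x_{n+1}, y_{n+1}) = (x₁x_n + 38y₁y_n, x₁y_n + y₁x_n) repeatedly.
  From (x_1, y_1) = (37, 6): x_2 = 37·37 + 38·6·6 = 2737; y_2 = 37·6 + 6·37 = 444.
  From (x_2, y_2) = (2737, 444): x_3 = 37·2737 + 38·6·444 = 202501; y_3 = 37·444 + 6·2737 = 32850.
  From (x_3, y_3) = (202501, 32850): x_4 = 37·202501 + 38·6·32850 = 14982337; y_4 = 37·32850 + 6·202501 = 2430456.
Step 3: Verify x_4² - 38·y_4² = 224470421981569 - 224470421981568 = 1 (should be 1). ✓

(x_1, y_1) = (37, 6); (x_4, y_4) = (14982337, 2430456).


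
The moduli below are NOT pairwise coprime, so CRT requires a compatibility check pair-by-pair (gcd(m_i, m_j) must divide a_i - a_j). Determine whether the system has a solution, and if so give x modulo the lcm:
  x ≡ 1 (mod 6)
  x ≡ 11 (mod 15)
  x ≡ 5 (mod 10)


Moduli 6, 15, 10 are not pairwise coprime, so CRT works modulo lcm(m_i) when all pairwise compatibility conditions hold.
Pairwise compatibility: gcd(m_i, m_j) must divide a_i - a_j for every pair.
Merge one congruence at a time:
  Start: x ≡ 1 (mod 6).
  Combine with x ≡ 11 (mod 15): gcd(6, 15) = 3, and 11 - 1 = 10 is NOT divisible by 3.
    ⇒ system is inconsistent (no integer solution).

No solution (the system is inconsistent).


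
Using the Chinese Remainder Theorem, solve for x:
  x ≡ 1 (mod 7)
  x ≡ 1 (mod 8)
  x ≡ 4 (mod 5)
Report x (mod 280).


Moduli 7, 8, 5 are pairwise coprime; by CRT there is a unique solution modulo M = 7 · 8 · 5 = 280.
Solve pairwise, accumulating the modulus:
  Start with x ≡ 1 (mod 7).
  Combine with x ≡ 1 (mod 8): since gcd(7, 8) = 1, we get a unique residue mod 56.
    Write x = 1 + 7·t and substitute into x ≡ 1 (mod 8): 7·t ≡ 1 − 1 = 0 (mod 8).
    The inverse of 7 mod 8 is 7 (since 7·7 = 49 = 6·8 + 1), so t ≡ 7·0 = 0 ≡ 0 (mod 8).
    Then x = 1 + 7·0 = 1, valid modulo lcm(7, 8) = 56: x ≡ 1 (mod 56).
  Combine with x ≡ 4 (mod 5): since gcd(56, 5) = 1, we get a unique residue mod 280.
    Write x = 1 + 56·t and substitute into x ≡ 4 (mod 5): 56·t ≡ 4 − 1 = 3 (mod 5).
    Reduce coefficients mod 5: 1·t ≡ 3 (mod 5).
    So t ≡ 3 (mod 5).
    Then x = 1 + 56·3 = 169, valid modulo lcm(56, 5) = 280: x ≡ 169 (mod 280).
Verify: 169 mod 7 = 1 ✓, 169 mod 8 = 1 ✓, 169 mod 5 = 4 ✓.

x ≡ 169 (mod 280).


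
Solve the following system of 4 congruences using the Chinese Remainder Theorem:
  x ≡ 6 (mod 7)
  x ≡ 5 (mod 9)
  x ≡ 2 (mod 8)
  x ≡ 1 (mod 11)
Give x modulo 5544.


Product of moduli M = 7 · 9 · 8 · 11 = 5544.
Merge one congruence at a time:
  Start: x ≡ 6 (mod 7).
  Combine with x ≡ 5 (mod 9); new modulus lcm = 63.
    Write x = 6 + 7·t and substitute into x ≡ 5 (mod 9): 7·t ≡ 5 − 6 = -1 (mod 9).
    Reduce coefficients mod 9: 7·t ≡ 8 (mod 9).
    The inverse of 7 mod 9 is 4 (since 7·4 = 28 = 3·9 + 1), so t ≡ 4·8 = 32 ≡ 5 (mod 9).
    Then x = 6 + 7·5 = 41, valid modulo lcm(7, 9) = 63: x ≡ 41 (mod 63).
  Combine with x ≡ 2 (mod 8); new modulus lcm = 504.
    Write x = 41 + 63·t and substitute into x ≡ 2 (mod 8): 63·t ≡ 2 − 41 = -39 (mod 8).
    Reduce coefficients mod 8: 7·t ≡ 1 (mod 8).
    The inverse of 7 mod 8 is 7 (since 7·7 = 49 = 6·8 + 1), so t ≡ 7·1 = 7 ≡ 7 (mod 8).
    Then x = 41 + 63·7 = 482, valid modulo lcm(63, 8) = 504: x ≡ 482 (mod 504).
  Combine with x ≡ 1 (mod 11); new modulus lcm = 5544.
    Write x = 482 + 504·t and substitute into x ≡ 1 (mod 11): 504·t ≡ 1 − 482 = -481 (mod 11).
    Reduce coefficients mod 11: 9·t ≡ 3 (mod 11).
    The inverse of 9 mod 11 is 5 (since 9·5 = 45 = 4·11 + 1), so t ≡ 5·3 = 15 ≡ 4 (mod 11).
    Then x = 482 + 504·4 = 2498, valid modulo lcm(504, 11) = 5544: x ≡ 2498 (mod 5544).
Verify against each original: 2498 mod 7 = 6, 2498 mod 9 = 5, 2498 mod 8 = 2, 2498 mod 11 = 1.

x ≡ 2498 (mod 5544).


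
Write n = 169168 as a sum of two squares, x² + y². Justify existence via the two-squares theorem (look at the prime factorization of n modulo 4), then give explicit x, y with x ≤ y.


Step 1: Factor n = 169168 = 2^4 · 97 · 109.
Step 2: Check the mod-4 condition on each prime factor: 2 = 2 (special); 97 ≡ 1 (mod 4), exponent 1; 109 ≡ 1 (mod 4), exponent 1.
All primes ≡ 3 (mod 4) appear to even exponent (or don't appear), so by the two-squares theorem n IS expressible as a sum of two squares.
Step 3: Build a representation. Group n = k² · m with k = 4 and m = 97 · 109 = 10573 (a product of primes ≡ 1 (mod 4)); a representation of m scales to one of n via (k·x)² + (k·y)² = k²(x² + y²). Each prime p ≡ 1 (mod 4) is itself a sum of two squares; find a² by testing p − a² for a perfect square:
  97: 97 − 1² = 96, 97 − 2² = 93, 97 − 3² = 88, 97 − 4² = 81 = 9² ⇒ 97 = 4² + 9².
  109: 109 − 1² = 108, 109 − 2² = 105, 109 − 3² = 100 = 10² ⇒ 109 = 3² + 10².
  Combine using the Brahmagupta–Fibonacci identity (a² + b²)(c² + d²) = (ac − bd)² + (ad + bc)² = (ac + bd)² + (ad − bc)²:
  97 · 109 = 10573: from (4² + 9²)(3² + 10²), take (4·3 − 9·10, 4·10 + 9·3) = (12 − 90, 40 + 27) = (-78, 67); dropping signs (only squares matter) gives (78, 67); check 78² + 67² = 6084 + 4489 = 10573 ✓.
  Scale by k = 4: (4·78, 4·67) = (312, 268).
Step 4: Order so x ≤ y and verify: 268² + 312² = 71824 + 97344 = 169168 = n. ✓

n = 169168 = 268² + 312² (one valid representation with x ≤ y).


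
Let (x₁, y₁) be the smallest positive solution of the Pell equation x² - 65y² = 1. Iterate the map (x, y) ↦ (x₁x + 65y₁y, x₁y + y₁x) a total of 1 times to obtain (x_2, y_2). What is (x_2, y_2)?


Step 1: Find the fundamental solution (x₁, y₁) of x² - 65y² = 1.
  Expand √65 as a continued fraction. a₀ = ⌊√65⌋ = 8; iterate m_{k+1} = d_k·a_k − m_k, d_{k+1} = (65 − m_{k+1}²)/d_k, a_{k+1} = ⌊(a₀ + m_{k+1})/d_{k+1}⌋ (starting m₀ = 0, d₀ = 1), with convergents p_k = a_k·p_{k-1} + p_{k-2}, q_k = a_k·q_{k-1} + q_{k-2} (p₋₁ = 1, q₋₁ = 0):
  k = 0: a₀ = 8; p₀/q₀ = 8/1; p₀² − 65·q₀² = 64 − 65 = -1.
  k = 1: m = 8, d = 1, a = ⌊(8 + 8)/1⌋ = 16; p/q = (16·8 + 1)/(16·1 + 0) = 129/16; p² − 65·q² = 16641 − 16640 = 1.
  The first convergent with p² − 65·q² = 1 gives the fundamental solution (x₁, y₁) = (129, 16).
Step 2: Apply the recurrence (x_{n+1}, y_{n+1}) = (x₁x_n + 65y₁y_n, x₁y_n + y₁x_n) repeatedly.
  From (x_1, y_1) = (129, 16): x_2 = 129·129 + 65·16·16 = 33281; y_2 = 129·16 + 16·129 = 4128.
Step 3: Verify x_2² - 65·y_2² = 1107624961 - 1107624960 = 1 (should be 1). ✓

(x_1, y_1) = (129, 16); (x_2, y_2) = (33281, 4128).


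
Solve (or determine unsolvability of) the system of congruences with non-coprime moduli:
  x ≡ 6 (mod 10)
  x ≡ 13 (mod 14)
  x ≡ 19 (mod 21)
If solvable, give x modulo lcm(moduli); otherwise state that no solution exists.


Moduli 10, 14, 21 are not pairwise coprime, so CRT works modulo lcm(m_i) when all pairwise compatibility conditions hold.
Pairwise compatibility: gcd(m_i, m_j) must divide a_i - a_j for every pair.
Merge one congruence at a time:
  Start: x ≡ 6 (mod 10).
  Combine with x ≡ 13 (mod 14): gcd(10, 14) = 2, and 13 - 6 = 7 is NOT divisible by 2.
    ⇒ system is inconsistent (no integer solution).

No solution (the system is inconsistent).


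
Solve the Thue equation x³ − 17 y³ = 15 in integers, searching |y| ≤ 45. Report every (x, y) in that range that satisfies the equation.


The equation is x³ - 17y³ = 15. For fixed y, x³ = 17·y³ + 15, so a solution requires the RHS to be a perfect cube.
Strategy: iterate y from -45 to 45, compute RHS = 17·y³ + 15, and check whether it is a (positive or negative) perfect cube.
Check small values of y:
  y = 0: RHS = 15 is not a perfect cube.
  y = 1: RHS = 32 is not a perfect cube.
  y = -1: RHS = -2 is not a perfect cube.
  y = 2: RHS = 151 is not a perfect cube.
  y = -2: RHS = -121 is not a perfect cube.
  y = 3: RHS = 474 is not a perfect cube.
  y = -3: RHS = -444 is not a perfect cube.
Continuing the search up to |y| = 45 finds no solutions either.
No (x, y) in the scanned range satisfies the equation.

No integer solutions with |y| ≤ 45.


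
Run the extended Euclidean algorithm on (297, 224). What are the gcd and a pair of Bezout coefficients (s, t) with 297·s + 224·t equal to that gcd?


Euclidean algorithm on (297, 224) — divide until remainder is 0:
  297 = 1 · 224 + 73
  224 = 3 · 73 + 5
  73 = 14 · 5 + 3
  5 = 1 · 3 + 2
  3 = 1 · 2 + 1
  2 = 2 · 1 + 0
gcd(297, 224) = 1.
Track Bezout coefficients alongside the remainders: start with r₀ = 297 = a·1 + b·0 (s = 1, t = 0) and r₁ = 224 = a·0 + b·1 (s = 0, t = 1); each new remainder r_{k+1} = r_{k-1} − q_k·r_k inherits s_{k+1} = s_{k-1} − q_k·s_k, t_{k+1} = t_{k-1} − q_k·t_k, so r_k = a·s_k + b·t_k at every step:
  q = 1: r = 73, s = 1 − 1·0 = 1, t = 0 − 1·1 = -1  (check: 297·1 + 224·(-1) = 73)
  q = 3: r = 5, s = 0 − 3·1 = -3, t = 1 − 3·(-1) = 4  (check: 297·(-3) + 224·4 = 5)
  q = 14: r = 3, s = 1 − 14·(-3) = 43, t = -1 − 14·4 = -57  (check: 297·43 + 224·(-57) = 3)
  q = 1: r = 2, s = -3 − 1·43 = -46, t = 4 − 1·(-57) = 61  (check: 297·(-46) + 224·61 = 2)
  q = 1: r = 1, s = 43 − 1·(-46) = 89, t = -57 − 1·61 = -118  (check: 297·89 + 224·(-118) = 1)
The row with r = 1 (the gcd) gives the Bezout coefficients s = 89, t = -118.
Result: 297 · (89) + 224 · (-118) = 1.

gcd(297, 224) = 1; s = 89, t = -118 (check: 297·89 + 224·(-118) = 1).


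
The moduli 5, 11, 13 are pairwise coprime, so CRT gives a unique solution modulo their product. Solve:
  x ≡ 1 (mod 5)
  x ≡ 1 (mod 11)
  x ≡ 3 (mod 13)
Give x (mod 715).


Moduli 5, 11, 13 are pairwise coprime; by CRT there is a unique solution modulo M = 5 · 11 · 13 = 715.
Solve pairwise, accumulating the modulus:
  Start with x ≡ 1 (mod 5).
  Combine with x ≡ 1 (mod 11): since gcd(5, 11) = 1, we get a unique residue mod 55.
    Write x = 1 + 5·t and substitute into x ≡ 1 (mod 11): 5·t ≡ 1 − 1 = 0 (mod 11).
    The inverse of 5 mod 11 is 9 (since 5·9 = 45 = 4·11 + 1), so t ≡ 9·0 = 0 ≡ 0 (mod 11).
    Then x = 1 + 5·0 = 1, valid modulo lcm(5, 11) = 55: x ≡ 1 (mod 55).
  Combine with x ≡ 3 (mod 13): since gcd(55, 13) = 1, we get a unique residue mod 715.
    Write x = 1 + 55·t and substitute into x ≡ 3 (mod 13): 55·t ≡ 3 − 1 = 2 (mod 13).
    Reduce coefficients mod 13: 3·t ≡ 2 (mod 13).
    The inverse of 3 mod 13 is 9 (since 3·9 = 27 = 2·13 + 1), so t ≡ 9·2 = 18 ≡ 5 (mod 13).
    Then x = 1 + 55·5 = 276, valid modulo lcm(55, 13) = 715: x ≡ 276 (mod 715).
Verify: 276 mod 5 = 1 ✓, 276 mod 11 = 1 ✓, 276 mod 13 = 3 ✓.

x ≡ 276 (mod 715).


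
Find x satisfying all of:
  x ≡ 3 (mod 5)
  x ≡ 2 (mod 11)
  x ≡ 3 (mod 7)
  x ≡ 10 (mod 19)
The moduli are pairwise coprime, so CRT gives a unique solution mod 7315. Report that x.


Product of moduli M = 5 · 11 · 7 · 19 = 7315.
Merge one congruence at a time:
  Start: x ≡ 3 (mod 5).
  Combine with x ≡ 2 (mod 11); new modulus lcm = 55.
    Write x = 3 + 5·t and substitute into x ≡ 2 (mod 11): 5·t ≡ 2 − 3 = -1 (mod 11).
    Reduce coefficients mod 11: 5·t ≡ 10 (mod 11).
    The inverse of 5 mod 11 is 9 (since 5·9 = 45 = 4·11 + 1), so t ≡ 9·10 = 90 ≡ 2 (mod 11).
    Then x = 3 + 5·2 = 13, valid modulo lcm(5, 11) = 55: x ≡ 13 (mod 55).
  Combine with x ≡ 3 (mod 7); new modulus lcm = 385.
    Write x = 13 + 55·t and substitute into x ≡ 3 (mod 7): 55·t ≡ 3 − 13 = -10 (mod 7).
    Reduce coefficients mod 7: 6·t ≡ 4 (mod 7).
    The inverse of 6 mod 7 is 6 (since 6·6 = 36 = 5·7 + 1), so t ≡ 6·4 = 24 ≡ 3 (mod 7).
    Then x = 13 + 55·3 = 178, valid modulo lcm(55, 7) = 385: x ≡ 178 (mod 385).
  Combine with x ≡ 10 (mod 19); new modulus lcm = 7315.
    Write x = 178 + 385·t and substitute into x ≡ 10 (mod 19): 385·t ≡ 10 − 178 = -168 (mod 19).
    Reduce coefficients mod 19: 5·t ≡ 3 (mod 19).
    The inverse of 5 mod 19 is 4 (since 5·4 = 20 = 1·19 + 1), so t ≡ 4·3 = 12 ≡ 12 (mod 19).
    Then x = 178 + 385·12 = 4798, valid modulo lcm(385, 19) = 7315: x ≡ 4798 (mod 7315).
Verify against each original: 4798 mod 5 = 3, 4798 mod 11 = 2, 4798 mod 7 = 3, 4798 mod 19 = 10.

x ≡ 4798 (mod 7315).


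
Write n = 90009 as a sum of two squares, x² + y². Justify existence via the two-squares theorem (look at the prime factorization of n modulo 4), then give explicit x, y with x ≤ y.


Step 1: Factor n = 90009 = 3^2 · 73 · 137.
Step 2: Check the mod-4 condition on each prime factor: 3 ≡ 3 (mod 4), exponent 2 (must be even); 73 ≡ 1 (mod 4), exponent 1; 137 ≡ 1 (mod 4), exponent 1.
All primes ≡ 3 (mod 4) appear to even exponent (or don't appear), so by the two-squares theorem n IS expressible as a sum of two squares.
Step 3: Build a representation. Group n = k² · m with k = 3 and m = 73 · 137 = 10001 (a product of primes ≡ 1 (mod 4)); a representation of m scales to one of n via (k·x)² + (k·y)² = k²(x² + y²). Each prime p ≡ 1 (mod 4) is itself a sum of two squares; find a² by testing p − a² for a perfect square:
  73: 73 − 1² = 72, 73 − 2² = 69, 73 − 3² = 64 = 8² ⇒ 73 = 3² + 8².
  137: 137 − 1² = 136, 137 − 2² = 133, 137 − 3² = 128, 137 − 4² = 121 = 11² ⇒ 137 = 4² + 11².
  Combine using the Brahmagupta–Fibonacci identity (a² + b²)(c² + d²) = (ac − bd)² + (ad + bc)² = (ac + bd)² + (ad − bc)²:
  73 · 137 = 10001: from (3² + 8²)(4² + 11²), take (3·4 − 8·11, 3·11 + 8·4) = (12 − 88, 33 + 32) = (-76, 65); dropping signs (only squares matter) gives (76, 65); check 76² + 65² = 5776 + 4225 = 10001 ✓.
  Scale by k = 3: (3·76, 3·65) = (228, 195).
Step 4: Order so x ≤ y and verify: 195² + 228² = 38025 + 51984 = 90009 = n. ✓

n = 90009 = 195² + 228² (one valid representation with x ≤ y).


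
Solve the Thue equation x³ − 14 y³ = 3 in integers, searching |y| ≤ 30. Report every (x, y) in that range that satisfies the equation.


The equation is x³ - 14y³ = 3. For fixed y, x³ = 14·y³ + 3, so a solution requires the RHS to be a perfect cube.
Strategy: iterate y from -30 to 30, compute RHS = 14·y³ + 3, and check whether it is a (positive or negative) perfect cube.
Check small values of y:
  y = 0: RHS = 3 is not a perfect cube.
  y = 1: RHS = 17 is not a perfect cube.
  y = -1: RHS = -11 is not a perfect cube.
  y = 2: RHS = 115 is not a perfect cube.
  y = -2: RHS = -109 is not a perfect cube.
  y = 3: RHS = 381 is not a perfect cube.
  y = -3: RHS = -375 is not a perfect cube.
Continuing the search up to |y| = 30 finds no solutions either.
No (x, y) in the scanned range satisfies the equation.

No integer solutions with |y| ≤ 30.


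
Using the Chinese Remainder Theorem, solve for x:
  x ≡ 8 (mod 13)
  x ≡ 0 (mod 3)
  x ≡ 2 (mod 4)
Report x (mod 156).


Moduli 13, 3, 4 are pairwise coprime; by CRT there is a unique solution modulo M = 13 · 3 · 4 = 156.
Solve pairwise, accumulating the modulus:
  Start with x ≡ 8 (mod 13).
  Combine with x ≡ 0 (mod 3): since gcd(13, 3) = 1, we get a unique residue mod 39.
    Write x = 8 + 13·t and substitute into x ≡ 0 (mod 3): 13·t ≡ 0 − 8 = -8 (mod 3).
    Reduce coefficients mod 3: 1·t ≡ 1 (mod 3).
    So t ≡ 1 (mod 3).
    Then x = 8 + 13·1 = 21, valid modulo lcm(13, 3) = 39: x ≡ 21 (mod 39).
  Combine with x ≡ 2 (mod 4): since gcd(39, 4) = 1, we get a unique residue mod 156.
    Write x = 21 + 39·t and substitute into x ≡ 2 (mod 4): 39·t ≡ 2 − 21 = -19 (mod 4).
    Reduce coefficients mod 4: 3·t ≡ 1 (mod 4).
    The inverse of 3 mod 4 is 3 (since 3·3 = 9 = 2·4 + 1), so t ≡ 3·1 = 3 ≡ 3 (mod 4).
    Then x = 21 + 39·3 = 138, valid modulo lcm(39, 4) = 156: x ≡ 138 (mod 156).
Verify: 138 mod 13 = 8 ✓, 138 mod 3 = 0 ✓, 138 mod 4 = 2 ✓.

x ≡ 138 (mod 156).


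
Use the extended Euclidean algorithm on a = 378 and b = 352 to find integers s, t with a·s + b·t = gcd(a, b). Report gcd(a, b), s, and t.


Euclidean algorithm on (378, 352) — divide until remainder is 0:
  378 = 1 · 352 + 26
  352 = 13 · 26 + 14
  26 = 1 · 14 + 12
  14 = 1 · 12 + 2
  12 = 6 · 2 + 0
gcd(378, 352) = 2.
Track Bezout coefficients alongside the remainders: start with r₀ = 378 = a·1 + b·0 (s = 1, t = 0) and r₁ = 352 = a·0 + b·1 (s = 0, t = 1); each new remainder r_{k+1} = r_{k-1} − q_k·r_k inherits s_{k+1} = s_{k-1} − q_k·s_k, t_{k+1} = t_{k-1} − q_k·t_k, so r_k = a·s_k + b·t_k at every step:
  q = 1: r = 26, s = 1 − 1·0 = 1, t = 0 − 1·1 = -1  (check: 378·1 + 352·(-1) = 26)
  q = 13: r = 14, s = 0 − 13·1 = -13, t = 1 − 13·(-1) = 14  (check: 378·(-13) + 352·14 = 14)
  q = 1: r = 12, s = 1 − 1·(-13) = 14, t = -1 − 1·14 = -15  (check: 378·14 + 352·(-15) = 12)
  q = 1: r = 2, s = -13 − 1·14 = -27, t = 14 − 1·(-15) = 29  (check: 378·(-27) + 352·29 = 2)
The row with r = 2 (the gcd) gives the Bezout coefficients s = -27, t = 29.
Result: 378 · (-27) + 352 · (29) = 2.

gcd(378, 352) = 2; s = -27, t = 29 (check: 378·(-27) + 352·29 = 2).


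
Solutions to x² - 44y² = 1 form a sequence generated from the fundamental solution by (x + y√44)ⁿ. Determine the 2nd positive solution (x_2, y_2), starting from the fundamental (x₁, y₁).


Step 1: Find the fundamental solution (x₁, y₁) of x² - 44y² = 1.
  Expand √44 as a continued fraction. a₀ = ⌊√44⌋ = 6; iterate m_{k+1} = d_k·a_k − m_k, d_{k+1} = (44 − m_{k+1}²)/d_k, a_{k+1} = ⌊(a₀ + m_{k+1})/d_{k+1}⌋ (starting m₀ = 0, d₀ = 1), with convergents p_k = a_k·p_{k-1} + p_{k-2}, q_k = a_k·q_{k-1} + q_{k-2} (p₋₁ = 1, q₋₁ = 0):
  k = 0: a₀ = 6; p₀/q₀ = 6/1; p₀² − 44·q₀² = 36 − 44 = -8.
  k = 1: m = 6, d = 8, a = ⌊(6 + 6)/8⌋ = 1; p/q = (1·6 + 1)/(1·1 + 0) = 7/1; p² − 44·q² = 49 − 44 = 5.
  k = 2: m = 2, d = 5, a = ⌊(6 + 2)/5⌋ = 1; p/q = (1·7 + 6)/(1·1 + 1) = 13/2; p² − 44·q² = 169 − 176 = -7.
  k = 3: m = 3, d = 7, a = ⌊(6 + 3)/7⌋ = 1; p/q = (1·13 + 7)/(1·2 + 1) = 20/3; p² − 44·q² = 400 − 396 = 4.
  k = 4: m = 4, d = 4, a = ⌊(6 + 4)/4⌋ = 2; p/q = (2·20 + 13)/(2·3 + 2) = 53/8; p² − 44·q² = 2809 − 2816 = -7.
  k = 5: m = 4, d = 7, a = ⌊(6 + 4)/7⌋ = 1; p/q = (1·53 + 20)/(1·8 + 3) = 73/11; p² − 44·q² = 5329 − 5324 = 5.
  k = 6: m = 3, d = 5, a = ⌊(6 + 3)/5⌋ = 1; p/q = (1·73 + 53)/(1·11 + 8) = 126/19; p² − 44·q² = 15876 − 15884 = -8.
  k = 7: m = 2, d = 8, a = ⌊(6 + 2)/8⌋ = 1; p/q = (1·126 + 73)/(1·19 + 11) = 199/30; p² − 44·q² = 39601 − 39600 = 1.
  The first convergent with p² − 44·q² = 1 gives the fundamental solution (x₁, y₁) = (199, 30).
Step 2: Apply the recurrence (x_{n+1}, y_{n+1}) = (x₁x_n + 44y₁y_n, x₁y_n + y₁x_n) repeatedly.
  From (x_1, y_1) = (199, 30): x_2 = 199·199 + 44·30·30 = 79201; y_2 = 199·30 + 30·199 = 11940.
Step 3: Verify x_2² - 44·y_2² = 6272798401 - 6272798400 = 1 (should be 1). ✓

(x_1, y_1) = (199, 30); (x_2, y_2) = (79201, 11940).


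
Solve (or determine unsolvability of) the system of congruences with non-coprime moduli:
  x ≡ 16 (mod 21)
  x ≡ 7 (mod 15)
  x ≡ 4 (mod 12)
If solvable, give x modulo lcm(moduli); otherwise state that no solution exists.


Moduli 21, 15, 12 are not pairwise coprime, so CRT works modulo lcm(m_i) when all pairwise compatibility conditions hold.
Pairwise compatibility: gcd(m_i, m_j) must divide a_i - a_j for every pair.
Merge one congruence at a time:
  Start: x ≡ 16 (mod 21).
  Combine with x ≡ 7 (mod 15): gcd(21, 15) = 3; 7 - 16 = -9, which IS divisible by 3, so compatible.
    Write x = 16 + 21·t and substitute into x ≡ 7 (mod 15): 21·t ≡ 7 − 16 = -9 (mod 15).
    Divide the congruence (and modulus) by g = 3: 7·t ≡ -3 (mod 5).
    Reduce coefficients mod 5: 2·t ≡ 2 (mod 5).
    The inverse of 2 mod 5 is 3 (since 2·3 = 6 = 1·5 + 1), so t ≡ 3·2 = 6 ≡ 1 (mod 5).
    Then x = 16 + 21·1 = 37, valid modulo lcm(21, 15) = 105: x ≡ 37 (mod 105).
  Combine with x ≡ 4 (mod 12): gcd(105, 12) = 3; 4 - 37 = -33, which IS divisible by 3, so compatible.
    Write x = 37 + 105·t and substitute into x ≡ 4 (mod 12): 105·t ≡ 4 − 37 = -33 (mod 12).
    Divide the congruence (and modulus) by g = 3: 35·t ≡ -11 (mod 4).
    Reduce coefficients mod 4: 3·t ≡ 1 (mod 4).
    The inverse of 3 mod 4 is 3 (since 3·3 = 9 = 2·4 + 1), so t ≡ 3·1 = 3 ≡ 3 (mod 4).
    Then x = 37 + 105·3 = 352, valid modulo lcm(105, 12) = 420: x ≡ 352 (mod 420).
Verify: 352 mod 21 = 16, 352 mod 15 = 7, 352 mod 12 = 4.

x ≡ 352 (mod 420).


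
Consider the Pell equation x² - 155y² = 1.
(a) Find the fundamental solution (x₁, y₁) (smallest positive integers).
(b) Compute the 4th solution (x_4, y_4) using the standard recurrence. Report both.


Step 1: Find the fundamental solution (x₁, y₁) of x² - 155y² = 1.
  Expand √155 as a continued fraction. a₀ = ⌊√155⌋ = 12; iterate m_{k+1} = d_k·a_k − m_k, d_{k+1} = (155 − m_{k+1}²)/d_k, a_{k+1} = ⌊(a₀ + m_{k+1})/d_{k+1}⌋ (starting m₀ = 0, d₀ = 1), with convergents p_k = a_k·p_{k-1} + p_{k-2}, q_k = a_k·q_{k-1} + q_{k-2} (p₋₁ = 1, q₋₁ = 0):
  k = 0: a₀ = 12; p₀/q₀ = 12/1; p₀² − 155·q₀² = 144 − 155 = -11.
  k = 1: m = 12, d = 11, a = ⌊(12 + 12)/11⌋ = 2; p/q = (2·12 + 1)/(2·1 + 0) = 25/2; p² − 155·q² = 625 − 620 = 5.
  k = 2: m = 10, d = 5, a = ⌊(12 + 10)/5⌋ = 4; p/q = (4·25 + 12)/(4·2 + 1) = 112/9; p² − 155·q² = 12544 − 12555 = -11.
  k = 3: m = 10, d = 11, a = ⌊(12 + 10)/11⌋ = 2; p/q = (2·112 + 25)/(2·9 + 2) = 249/20; p² − 155·q² = 62001 − 62000 = 1.
  The first convergent with p² − 155·q² = 1 gives the fundamental solution (x₁, y₁) = (249, 20).
Step 2: Apply the recurrence (x_{n+1}, y_{n+1}) = (x₁x_n + 155y₁y_n, x₁y_n + y₁x_n) repeatedly.
  From (x_1, y_1) = (249, 20): x_2 = 249·249 + 155·20·20 = 124001; y_2 = 249·20 + 20·249 = 9960.
  From (x_2, y_2) = (124001, 9960): x_3 = 249·124001 + 155·20·9960 = 61752249; y_3 = 249·9960 + 20·124001 = 4960060.
  From (x_3, y_3) = (61752249, 4960060): x_4 = 249·61752249 + 155·20·4960060 = 30752496001; y_4 = 249·4960060 + 20·61752249 = 2470099920.
Step 3: Verify x_4² - 155·y_4² = 945716010291520992001 - 945716010291520992000 = 1 (should be 1). ✓

(x_1, y_1) = (249, 20); (x_4, y_4) = (30752496001, 2470099920).


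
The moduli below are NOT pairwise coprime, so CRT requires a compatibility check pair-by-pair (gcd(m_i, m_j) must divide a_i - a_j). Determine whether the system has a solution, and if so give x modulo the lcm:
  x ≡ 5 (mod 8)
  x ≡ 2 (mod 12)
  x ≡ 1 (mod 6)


Moduli 8, 12, 6 are not pairwise coprime, so CRT works modulo lcm(m_i) when all pairwise compatibility conditions hold.
Pairwise compatibility: gcd(m_i, m_j) must divide a_i - a_j for every pair.
Merge one congruence at a time:
  Start: x ≡ 5 (mod 8).
  Combine with x ≡ 2 (mod 12): gcd(8, 12) = 4, and 2 - 5 = -3 is NOT divisible by 4.
    ⇒ system is inconsistent (no integer solution).

No solution (the system is inconsistent).


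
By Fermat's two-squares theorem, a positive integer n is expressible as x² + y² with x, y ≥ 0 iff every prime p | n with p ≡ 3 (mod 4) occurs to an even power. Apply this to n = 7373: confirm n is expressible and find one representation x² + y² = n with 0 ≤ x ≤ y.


Step 1: Factor n = 7373 = 73 · 101.
Step 2: Check the mod-4 condition on each prime factor: 73 ≡ 1 (mod 4), exponent 1; 101 ≡ 1 (mod 4), exponent 1.
All primes ≡ 3 (mod 4) appear to even exponent (or don't appear), so by the two-squares theorem n IS expressible as a sum of two squares.
Step 3: Build a representation. Here n = 73 · 101 is a product of primes ≡ 1 (mod 4). Each prime p ≡ 1 (mod 4) is itself a sum of two squares; find a² by testing p − a² for a perfect square:
  73: 73 − 1² = 72, 73 − 2² = 69, 73 − 3² = 64 = 8² ⇒ 73 = 3² + 8².
  101: 101 − 1² = 100 = 10² ⇒ 101 = 1² + 10².
  Combine using the Brahmagupta–Fibonacci identity (a² + b²)(c² + d²) = (ac − bd)² + (ad + bc)² = (ac + bd)² + (ad − bc)²:
  73 · 101 = 7373: from (3² + 8²)(1² + 10²), take (3·1 − 8·10, 3·10 + 8·1) = (3 − 80, 30 + 8) = (-77, 38); dropping signs (only squares matter) gives (77, 38); check 77² + 38² = 5929 + 1444 = 7373 ✓.
Step 4: Order so x ≤ y and verify: 38² + 77² = 1444 + 5929 = 7373 = n. ✓

n = 7373 = 38² + 77² (one valid representation with x ≤ y).


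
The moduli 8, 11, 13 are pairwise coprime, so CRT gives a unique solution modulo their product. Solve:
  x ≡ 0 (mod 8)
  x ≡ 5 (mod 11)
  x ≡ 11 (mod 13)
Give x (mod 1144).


Moduli 8, 11, 13 are pairwise coprime; by CRT there is a unique solution modulo M = 8 · 11 · 13 = 1144.
Solve pairwise, accumulating the modulus:
  Start with x ≡ 0 (mod 8).
  Combine with x ≡ 5 (mod 11): since gcd(8, 11) = 1, we get a unique residue mod 88.
    Write x = 0 + 8·t and substitute into x ≡ 5 (mod 11): 8·t ≡ 5 − 0 = 5 (mod 11).
    The inverse of 8 mod 11 is 7 (since 8·7 = 56 = 5·11 + 1), so t ≡ 7·5 = 35 ≡ 2 (mod 11).
    Then x = 0 + 8·2 = 16, valid modulo lcm(8, 11) = 88: x ≡ 16 (mod 88).
  Combine with x ≡ 11 (mod 13): since gcd(88, 13) = 1, we get a unique residue mod 1144.
    Write x = 16 + 88·t and substitute into x ≡ 11 (mod 13): 88·t ≡ 11 − 16 = -5 (mod 13).
    Reduce coefficients mod 13: 10·t ≡ 8 (mod 13).
    The inverse of 10 mod 13 is 4 (since 10·4 = 40 = 3·13 + 1), so t ≡ 4·8 = 32 ≡ 6 (mod 13).
    Then x = 16 + 88·6 = 544, valid modulo lcm(88, 13) = 1144: x ≡ 544 (mod 1144).
Verify: 544 mod 8 = 0 ✓, 544 mod 11 = 5 ✓, 544 mod 13 = 11 ✓.

x ≡ 544 (mod 1144).
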